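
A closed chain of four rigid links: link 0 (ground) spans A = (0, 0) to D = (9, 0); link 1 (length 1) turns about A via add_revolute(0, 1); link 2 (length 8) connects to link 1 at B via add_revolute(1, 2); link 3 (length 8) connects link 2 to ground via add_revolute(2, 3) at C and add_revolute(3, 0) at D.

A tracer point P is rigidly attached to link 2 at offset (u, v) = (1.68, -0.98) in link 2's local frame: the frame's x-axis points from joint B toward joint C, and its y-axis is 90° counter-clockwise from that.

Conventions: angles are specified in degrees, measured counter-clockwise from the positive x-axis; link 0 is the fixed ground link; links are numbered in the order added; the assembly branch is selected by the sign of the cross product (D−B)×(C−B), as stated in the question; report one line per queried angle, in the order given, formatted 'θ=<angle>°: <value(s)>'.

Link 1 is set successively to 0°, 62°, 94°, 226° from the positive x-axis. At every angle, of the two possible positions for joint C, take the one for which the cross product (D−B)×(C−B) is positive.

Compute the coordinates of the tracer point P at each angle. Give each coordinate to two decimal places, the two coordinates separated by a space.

A=(0,0), D=(9.00,0)
θ=0°: B = A + 1.00·(cos0°, sin0°) = (1.0000, 0.0000)
θ=0°: |BD| = 8.0000
θ=0°: circle(B,8.00) ∩ circle(D,8.00): a=4.0000, h=6.9282
θ=0°:   candidates: C₊=(5.0000,6.9282) cross=55.426; C₋=(5.0000,-6.9282) cross=-55.426
θ=0°:   branch + wants cross > 0 → take C=(5.0000,6.9282) (cross=55.426)
θ=0°: ex = (C−B)/|BC| = (0.5000,0.8660); ey = (-0.8660,0.5000)
θ=0°: P = B + 1.68·ex + -0.98·ey = (2.6887,0.9649)
θ=62°: B = A + 1.00·(cos62°, sin62°) = (0.4695, 0.8829)
θ=62°: |BD| = 8.5761
θ=62°: circle(B,8.00) ∩ circle(D,8.00): a=4.2881, h=6.7537
θ=62°:   candidates: C₊=(5.4301,7.1593) cross=57.921; C₋=(4.0394,-6.2763) cross=-57.921
θ=62°:   branch + wants cross > 0 → take C=(5.4301,7.1593) (cross=57.921)
θ=62°: ex = (C−B)/|BC| = (0.6201,0.7845); ey = (-0.7845,0.6201)
θ=62°: P = B + 1.68·ex + -0.98·ey = (2.2800,1.5933)
θ=94°: B = A + 1.00·(cos94°, sin94°) = (-0.0698, 0.9976)
θ=94°: |BD| = 9.1245
θ=94°: circle(B,8.00) ∩ circle(D,8.00): a=4.5622, h=6.5716
θ=94°:   candidates: C₊=(5.1836,7.0310) cross=59.962; C₋=(3.7467,-6.0334) cross=-59.962
θ=94°:   branch + wants cross > 0 → take C=(5.1836,7.0310) (cross=59.962)
θ=94°: ex = (C−B)/|BC| = (0.6567,0.7542); ey = (-0.7542,0.6567)
θ=94°: P = B + 1.68·ex + -0.98·ey = (1.7725,1.6211)
θ=226°: B = A + 1.00·(cos226°, sin226°) = (-0.6947, -0.7193)
θ=226°: |BD| = 9.7213
θ=226°: circle(B,8.00) ∩ circle(D,8.00): a=4.8607, h=6.3541
θ=226°:   candidates: C₊=(3.6825,5.9770) cross=61.770; C₋=(4.6228,-6.6963) cross=-61.770
θ=226°:   branch + wants cross > 0 → take C=(3.6825,5.9770) (cross=61.770)
θ=226°: ex = (C−B)/|BC| = (0.5471,0.8370); ey = (-0.8370,0.5471)
θ=226°: P = B + 1.68·ex + -0.98·ey = (1.0448,0.1507)

θ=0°: 2.69 0.96
θ=62°: 2.28 1.59
θ=94°: 1.77 1.62
θ=226°: 1.04 0.15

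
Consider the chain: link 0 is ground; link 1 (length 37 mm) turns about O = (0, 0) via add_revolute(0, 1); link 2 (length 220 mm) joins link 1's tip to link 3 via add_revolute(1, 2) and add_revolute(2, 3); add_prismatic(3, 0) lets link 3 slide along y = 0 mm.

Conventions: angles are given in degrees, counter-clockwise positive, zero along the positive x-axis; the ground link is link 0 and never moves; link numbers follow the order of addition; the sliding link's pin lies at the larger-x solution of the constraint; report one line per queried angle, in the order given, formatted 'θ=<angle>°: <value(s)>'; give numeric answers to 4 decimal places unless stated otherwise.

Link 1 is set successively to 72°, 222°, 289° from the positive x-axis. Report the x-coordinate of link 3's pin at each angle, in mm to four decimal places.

geometry: r = 37 mm, L = 220 mm, e = 0 mm
θ=72°: crank pin P = (r cos θ, r sin θ) = (11.433629, 35.189091)
θ=72°: h = r sin θ − e = 35.189091 − 0 = 35.189091
θ=72°: x = r cos θ + √(L² − h²) = 11.433629 + 217.167511 = 228.601140
θ=222°: crank pin P = (r cos θ, r sin θ) = (-27.496359, -24.757832)
θ=222°: h = r sin θ − e = -24.757832 − 0 = -24.757832
θ=222°: x = r cos θ + √(L² − h²) = -27.496359 + 218.602493 = 191.106134
θ=289°: crank pin P = (r cos θ, r sin θ) = (12.046022, -34.984187)
θ=289°: h = r sin θ − e = -34.984187 − 0 = -34.984187
θ=289°: x = r cos θ + √(L² − h²) = 12.046022 + 217.200614 = 229.246636

θ=72°: 228.6011
θ=222°: 191.1061
θ=289°: 229.2466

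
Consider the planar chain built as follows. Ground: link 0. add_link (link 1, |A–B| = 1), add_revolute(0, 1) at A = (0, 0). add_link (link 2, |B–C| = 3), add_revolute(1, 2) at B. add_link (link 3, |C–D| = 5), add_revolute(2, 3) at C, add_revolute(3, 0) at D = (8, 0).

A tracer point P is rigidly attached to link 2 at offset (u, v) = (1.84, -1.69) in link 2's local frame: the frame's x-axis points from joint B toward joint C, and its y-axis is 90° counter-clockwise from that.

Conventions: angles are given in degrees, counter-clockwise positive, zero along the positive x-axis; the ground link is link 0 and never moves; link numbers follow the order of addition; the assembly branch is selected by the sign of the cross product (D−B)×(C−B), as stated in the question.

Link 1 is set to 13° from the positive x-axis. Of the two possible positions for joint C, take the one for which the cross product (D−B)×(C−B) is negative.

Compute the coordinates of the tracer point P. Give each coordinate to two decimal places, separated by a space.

A=(0,0), D=(8.00,0)
B = A + 1.00·(cos13°, sin13°) = (0.9744, 0.2250)
|BD| = 7.0292
circle(B,3.00) ∩ circle(D,5.00): a=2.3765, h=1.8309
  candidates: C₊=(3.4083,1.9789) cross=12.870; C₋=(3.2911,-1.6811) cross=-12.870
  branch - wants cross < 0 → take C=(3.2911,-1.6811) (cross=-12.870)
ex = (C−B)/|BC| = (0.7722,-0.6353); ey = (0.6353,0.7722)
P = B + 1.84·ex + -1.69·ey = (1.3216,-2.2491)

1.32 -2.25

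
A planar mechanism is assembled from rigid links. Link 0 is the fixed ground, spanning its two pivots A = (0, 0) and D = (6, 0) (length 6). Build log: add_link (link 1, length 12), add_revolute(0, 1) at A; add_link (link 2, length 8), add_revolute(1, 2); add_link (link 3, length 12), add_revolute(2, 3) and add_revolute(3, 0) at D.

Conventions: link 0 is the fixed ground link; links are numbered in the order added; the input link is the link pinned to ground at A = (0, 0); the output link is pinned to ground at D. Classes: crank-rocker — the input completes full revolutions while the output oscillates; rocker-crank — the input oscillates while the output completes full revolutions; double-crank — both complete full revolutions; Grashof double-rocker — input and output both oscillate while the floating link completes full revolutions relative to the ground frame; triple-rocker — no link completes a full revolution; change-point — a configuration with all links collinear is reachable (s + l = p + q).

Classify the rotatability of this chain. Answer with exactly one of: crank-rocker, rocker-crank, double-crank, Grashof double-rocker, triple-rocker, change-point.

lengths: ground=6, input=12, coupler=8, output=12
sorted: s=6 (shortest), l=12 (longest), p+q=20
s + l = 18 vs p + q = 20
s + l < p + q (Grashof) with shortest = ground link → double-crank

double-crank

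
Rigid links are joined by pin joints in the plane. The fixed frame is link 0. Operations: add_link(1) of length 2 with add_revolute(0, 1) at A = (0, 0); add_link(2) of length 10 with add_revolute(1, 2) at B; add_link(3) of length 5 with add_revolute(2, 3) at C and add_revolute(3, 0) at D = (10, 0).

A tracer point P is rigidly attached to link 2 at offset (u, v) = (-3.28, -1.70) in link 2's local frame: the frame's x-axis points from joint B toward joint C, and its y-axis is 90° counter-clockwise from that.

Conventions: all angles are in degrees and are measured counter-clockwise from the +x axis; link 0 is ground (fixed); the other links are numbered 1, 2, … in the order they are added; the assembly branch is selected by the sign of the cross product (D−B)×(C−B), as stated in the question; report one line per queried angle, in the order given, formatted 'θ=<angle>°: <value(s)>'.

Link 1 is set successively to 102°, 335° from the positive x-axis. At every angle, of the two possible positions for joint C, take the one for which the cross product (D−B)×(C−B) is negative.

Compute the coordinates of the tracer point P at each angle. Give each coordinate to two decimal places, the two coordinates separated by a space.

A=(0,0), D=(10.00,0)
θ=102°: B = A + 2.00·(cos102°, sin102°) = (-0.4158, 1.9563)
θ=102°: |BD| = 10.5979
θ=102°: circle(B,10.00) ∩ circle(D,5.00): a=8.8374, h=4.6798
θ=102°:   candidates: C₊=(9.1336,4.9244) cross=49.596; C₋=(7.4059,-4.2744) cross=-49.596
θ=102°:   branch - wants cross < 0 → take C=(7.4059,-4.2744) (cross=-49.596)
θ=102°: ex = (C−B)/|BC| = (0.7822,-0.6231); ey = (0.6231,0.7822)
θ=102°: P = B + -3.28·ex + -1.70·ey = (-4.0405,2.6703)
θ=335°: B = A + 2.00·(cos335°, sin335°) = (1.8126, -0.8452)
θ=335°: |BD| = 8.2309
θ=335°: circle(B,10.00) ∩ circle(D,5.00): a=8.6715, h=4.9806
θ=335°:   candidates: C₊=(9.9268,4.9995) cross=40.994; C₋=(10.9497,-4.9090) cross=-40.994
θ=335°:   branch - wants cross < 0 → take C=(10.9497,-4.9090) (cross=-40.994)
θ=335°: ex = (C−B)/|BC| = (0.9137,-0.4064); ey = (0.4064,0.9137)
θ=335°: P = B + -3.28·ex + -1.70·ey = (-1.8752,-1.0656)

θ=102°: -4.04 2.67
θ=335°: -1.88 -1.07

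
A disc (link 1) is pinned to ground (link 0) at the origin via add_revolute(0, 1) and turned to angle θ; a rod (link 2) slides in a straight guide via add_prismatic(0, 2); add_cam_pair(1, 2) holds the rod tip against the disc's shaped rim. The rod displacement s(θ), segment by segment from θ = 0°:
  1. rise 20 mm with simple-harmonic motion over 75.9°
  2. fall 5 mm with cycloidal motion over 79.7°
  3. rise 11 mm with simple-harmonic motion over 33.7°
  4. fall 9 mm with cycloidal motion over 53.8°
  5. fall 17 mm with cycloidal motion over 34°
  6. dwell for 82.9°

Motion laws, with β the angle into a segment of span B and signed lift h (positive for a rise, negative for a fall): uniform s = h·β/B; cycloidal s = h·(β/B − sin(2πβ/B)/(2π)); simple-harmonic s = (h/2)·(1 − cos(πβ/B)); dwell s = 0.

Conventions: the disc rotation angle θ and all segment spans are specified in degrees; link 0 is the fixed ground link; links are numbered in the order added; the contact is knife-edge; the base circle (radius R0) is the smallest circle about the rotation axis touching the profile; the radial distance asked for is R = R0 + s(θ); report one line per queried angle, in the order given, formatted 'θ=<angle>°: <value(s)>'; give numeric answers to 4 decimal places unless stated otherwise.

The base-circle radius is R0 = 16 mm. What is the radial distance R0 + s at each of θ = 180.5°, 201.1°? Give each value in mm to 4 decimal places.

segment 1 (0° to 75.9°, simple-harmonic, h = 20) is passed completely: s = 0.0000 + (20) = 20.0000
segment 2 (75.9° to 155.6°, cycloidal, h = -5) is passed completely: s = 20.0000 + (-5) = 15.0000
θ = 180.5° falls in segment 3 (155.6° to 189.3°, simple-harmonic, h = 11): β = 180.5 − 155.6 = 24.9°, B = 33.7°; Δs = 11/2·(1 − cos(π·0.7389)) = 9.2508; s = 15.0000 + 9.2508 = 24.2508
segment 3 (155.6° to 189.3°, simple-harmonic, h = 11) is passed completely: s = 15.0000 + (11) = 26.0000
θ = 201.1° falls in segment 4 (189.3° to 243.1°, cycloidal, h = -9): β = 201.1 − 189.3 = 11.8°, B = 53.8°; Δs = -9·(0.2193 − sin(2π·0.2193)/(2π)) = -0.5681; s = 26.0000 − 0.5681 = 25.4319
θ=180.5°: R = R0 + s = 16 + 24.2508 = 40.2508
θ=201.1°: R = R0 + s = 16 + 25.4319 = 41.4319

θ=180.5°: 40.2508
θ=201.1°: 41.4319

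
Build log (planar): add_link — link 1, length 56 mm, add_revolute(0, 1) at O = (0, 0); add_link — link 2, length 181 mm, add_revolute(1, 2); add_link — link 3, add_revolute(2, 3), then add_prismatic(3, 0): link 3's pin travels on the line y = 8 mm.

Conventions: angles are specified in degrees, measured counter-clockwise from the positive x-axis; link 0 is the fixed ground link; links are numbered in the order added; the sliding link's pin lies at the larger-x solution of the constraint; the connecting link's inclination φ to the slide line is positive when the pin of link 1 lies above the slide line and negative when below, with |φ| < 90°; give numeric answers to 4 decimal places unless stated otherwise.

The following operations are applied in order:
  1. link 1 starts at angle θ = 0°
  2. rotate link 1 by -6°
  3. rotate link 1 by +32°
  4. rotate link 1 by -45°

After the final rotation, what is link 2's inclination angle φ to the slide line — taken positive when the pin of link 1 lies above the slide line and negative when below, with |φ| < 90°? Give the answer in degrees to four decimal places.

geometry: r = 56 mm, L = 181 mm, e = 8 mm; θ starts at 0°
rotate link 1 by -6°: θ ← 0° -6° = -6°
rotate link 1 by +32°: θ ← -6° +32° = 26°
rotate link 1 by -45°: θ ← 26° -45° = -19°
h = r sin θ − e = -18.231817 − 8 = -26.231817
sin φ = h / L = -26.231817 / 181 = -0.14492716
φ = arcsin(-0.14492716) = -8.333061°

-8.3331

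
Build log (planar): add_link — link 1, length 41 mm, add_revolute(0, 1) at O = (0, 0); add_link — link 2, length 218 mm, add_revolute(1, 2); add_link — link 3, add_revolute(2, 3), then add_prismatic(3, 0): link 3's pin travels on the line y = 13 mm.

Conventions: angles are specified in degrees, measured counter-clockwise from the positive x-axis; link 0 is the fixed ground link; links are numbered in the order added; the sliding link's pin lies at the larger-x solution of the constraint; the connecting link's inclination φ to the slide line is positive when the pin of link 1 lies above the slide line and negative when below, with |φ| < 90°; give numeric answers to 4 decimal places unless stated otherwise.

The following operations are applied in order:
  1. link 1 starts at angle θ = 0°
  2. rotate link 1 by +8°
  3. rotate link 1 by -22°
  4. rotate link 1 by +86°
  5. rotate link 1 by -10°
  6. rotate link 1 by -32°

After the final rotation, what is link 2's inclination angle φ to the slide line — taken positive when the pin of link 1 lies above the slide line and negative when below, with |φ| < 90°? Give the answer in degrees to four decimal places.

geometry: r = 41 mm, L = 218 mm, e = 13 mm; θ starts at 0°
rotate link 1 by +8°: θ ← 0° +8° = 8°
rotate link 1 by -22°: θ ← 8° -22° = -14°
rotate link 1 by +86°: θ ← -14° +86° = 72°
rotate link 1 by -10°: θ ← 72° -10° = 62°
rotate link 1 by -32°: θ ← 62° -32° = 30°
h = r sin θ − e = 20.500000 − 13 = 7.500000
sin φ = h / L = 7.500000 / 218 = 0.03440367
φ = arcsin(0.03440367) = 1.971574°

1.9716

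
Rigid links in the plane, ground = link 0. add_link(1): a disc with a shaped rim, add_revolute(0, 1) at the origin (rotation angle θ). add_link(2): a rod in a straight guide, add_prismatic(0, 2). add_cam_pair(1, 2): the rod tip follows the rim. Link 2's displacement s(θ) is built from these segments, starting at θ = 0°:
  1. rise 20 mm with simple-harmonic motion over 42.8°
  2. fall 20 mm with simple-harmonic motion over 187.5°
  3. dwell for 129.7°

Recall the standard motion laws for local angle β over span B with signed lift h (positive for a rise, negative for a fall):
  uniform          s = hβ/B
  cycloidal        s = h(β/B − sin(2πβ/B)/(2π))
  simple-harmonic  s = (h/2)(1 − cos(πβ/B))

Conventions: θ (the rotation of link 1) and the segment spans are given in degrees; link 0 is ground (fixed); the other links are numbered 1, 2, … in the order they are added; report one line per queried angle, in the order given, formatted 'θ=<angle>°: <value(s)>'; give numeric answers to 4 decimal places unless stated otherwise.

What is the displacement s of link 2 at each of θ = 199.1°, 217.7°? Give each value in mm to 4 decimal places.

segment 1 (0° to 42.8°, simple-harmonic, h = 20) is passed completely: s = 0.0000 + (20) = 20.0000
θ = 199.1° falls in segment 2 (42.8° to 230.3°, simple-harmonic, h = -20): β = 199.1 − 42.8 = 156.3°, B = 187.5°; Δs = -20/2·(1 − cos(π·0.8336)) = -18.6644; s = 20.0000 − 18.6644 = 1.3356
θ = 217.7° falls in segment 2 (42.8° to 230.3°, simple-harmonic, h = -20): β = 217.7 − 42.8 = 174.9°, B = 187.5°; Δs = -20/2·(1 − cos(π·0.9328)) = -19.7780; s = 20.0000 − 19.7780 = 0.2220

θ=199.1°: 1.3356
θ=217.7°: 0.2220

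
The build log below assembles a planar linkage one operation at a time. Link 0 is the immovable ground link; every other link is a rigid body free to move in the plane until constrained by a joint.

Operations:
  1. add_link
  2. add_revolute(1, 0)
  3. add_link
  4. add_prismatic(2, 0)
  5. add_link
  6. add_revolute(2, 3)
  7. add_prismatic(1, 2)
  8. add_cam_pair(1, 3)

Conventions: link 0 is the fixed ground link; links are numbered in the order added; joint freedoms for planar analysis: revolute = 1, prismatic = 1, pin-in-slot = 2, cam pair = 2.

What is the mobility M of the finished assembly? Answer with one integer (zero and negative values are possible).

(L,J1,J2)=(1,0,0); link0 fixed
link1: (2,0,0)
R 1-0 [J1]: (2,1,0)
link2: (3,1,0)
P 2-0 [J1]: (3,2,0)
link3: (4,2,0)
R 2-3 [J1]: (4,3,0)
P 1-2 [J1]: (4,4,0)
C 1-3 [J2]: (4,4,1)
Grübler: 3·3 − 2·4 − 1 = 0

M = 0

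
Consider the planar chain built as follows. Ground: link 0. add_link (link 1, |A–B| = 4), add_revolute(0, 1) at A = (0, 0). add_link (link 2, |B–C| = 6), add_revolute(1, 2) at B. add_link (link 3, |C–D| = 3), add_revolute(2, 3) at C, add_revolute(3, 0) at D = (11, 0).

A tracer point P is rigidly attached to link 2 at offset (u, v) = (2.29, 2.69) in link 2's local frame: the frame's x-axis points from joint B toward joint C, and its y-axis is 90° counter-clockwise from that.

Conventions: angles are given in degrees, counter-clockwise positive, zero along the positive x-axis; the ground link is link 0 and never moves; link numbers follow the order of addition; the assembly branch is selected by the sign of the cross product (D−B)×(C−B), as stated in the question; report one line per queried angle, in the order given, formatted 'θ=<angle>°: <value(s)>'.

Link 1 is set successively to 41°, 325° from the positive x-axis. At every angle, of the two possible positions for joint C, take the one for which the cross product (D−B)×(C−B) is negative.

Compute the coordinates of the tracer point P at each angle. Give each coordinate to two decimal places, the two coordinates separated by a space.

A=(0,0), D=(11.00,0)
θ=41°: B = A + 4.00·(cos41°, sin41°) = (3.0188, 2.6242)
θ=41°: |BD| = 8.4015
θ=41°: circle(B,6.00) ∩ circle(D,3.00): a=5.8076, h=1.5072
θ=41°:   candidates: C₊=(9.0067,2.2420) cross=12.663; C₋=(8.0651,-0.6216) cross=-12.663
θ=41°:   branch - wants cross < 0 → take C=(8.0651,-0.6216) (cross=-12.663)
θ=41°: ex = (C−B)/|BC| = (0.8410,-0.5410); ey = (0.5410,0.8410)
θ=41°: P = B + 2.29·ex + 2.69·ey = (6.4000,3.6478)
θ=325°: B = A + 4.00·(cos325°, sin325°) = (3.2766, -2.2943)
θ=325°: |BD| = 8.0570
θ=325°: circle(B,6.00) ∩ circle(D,3.00): a=5.7041, h=1.8611
θ=325°:   candidates: C₊=(8.2145,1.1141) cross=14.995; C₋=(9.2745,-2.4541) cross=-14.995
θ=325°:   branch - wants cross < 0 → take C=(9.2745,-2.4541) (cross=-14.995)
θ=325°: ex = (C−B)/|BC| = (0.9996,-0.0266); ey = (0.0266,0.9996)
θ=325°: P = B + 2.29·ex + 2.69·ey = (5.6374,0.3338)

θ=41°: 6.40 3.65
θ=325°: 5.64 0.33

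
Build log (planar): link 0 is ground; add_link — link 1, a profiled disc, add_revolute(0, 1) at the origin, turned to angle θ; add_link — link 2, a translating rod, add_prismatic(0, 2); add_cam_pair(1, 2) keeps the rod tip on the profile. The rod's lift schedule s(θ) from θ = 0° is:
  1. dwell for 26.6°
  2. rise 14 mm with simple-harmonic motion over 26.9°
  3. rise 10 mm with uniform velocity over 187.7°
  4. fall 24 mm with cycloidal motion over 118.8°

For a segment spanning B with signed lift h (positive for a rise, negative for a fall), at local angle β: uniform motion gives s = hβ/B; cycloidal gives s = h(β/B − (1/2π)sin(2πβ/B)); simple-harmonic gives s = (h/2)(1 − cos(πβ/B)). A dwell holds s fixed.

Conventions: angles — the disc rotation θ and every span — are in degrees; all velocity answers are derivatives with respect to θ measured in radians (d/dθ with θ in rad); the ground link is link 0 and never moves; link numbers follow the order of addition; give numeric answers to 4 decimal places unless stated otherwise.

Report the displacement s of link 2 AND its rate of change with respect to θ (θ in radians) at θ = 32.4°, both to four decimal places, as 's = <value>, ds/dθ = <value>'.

seg 1 [0°–26.6°] dwell: s stays 0.0000
seg 2 [26.6°–53.5°] simple-harmonic, h=14: θ=32.4° here. β=5.8, B=26.9. 14/2·(1 − cos(π·0.2156)) = 1.5454 → s = 1.5454
velocity in seg [26.6°–53.5°] (simple-harmonic), θ in radians: β = 5.8° = 0.1012 rad, B = 26.9° = 0.4695 rad; ds/dθ = (πh/(2B)) sin(πβ/B) = (π·14/(2·0.4695)) sin(π·0.2156) = 29.356847 mm/rad

s = 1.5454, ds/dθ = 29.3568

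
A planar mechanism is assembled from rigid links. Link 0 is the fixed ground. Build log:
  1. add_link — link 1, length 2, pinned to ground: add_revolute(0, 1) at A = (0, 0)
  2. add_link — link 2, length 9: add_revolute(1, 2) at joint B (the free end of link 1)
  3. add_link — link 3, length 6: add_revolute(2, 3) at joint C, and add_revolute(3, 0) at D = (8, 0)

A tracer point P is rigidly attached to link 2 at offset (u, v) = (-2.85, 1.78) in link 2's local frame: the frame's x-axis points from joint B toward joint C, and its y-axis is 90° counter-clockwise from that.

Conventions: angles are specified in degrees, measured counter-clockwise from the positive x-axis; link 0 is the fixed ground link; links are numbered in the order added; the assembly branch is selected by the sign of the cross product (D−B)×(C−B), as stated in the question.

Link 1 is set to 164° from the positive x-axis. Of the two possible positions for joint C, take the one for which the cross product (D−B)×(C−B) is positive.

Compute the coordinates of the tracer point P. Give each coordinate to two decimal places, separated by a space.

A=(0,0), D=(8.00,0)
B = A + 2.00·(cos164°, sin164°) = (-1.9225, 0.5513)
|BD| = 9.9378
circle(B,9.00) ∩ circle(D,6.00): a=7.2330, h=5.3557
  candidates: C₊=(5.5964,5.4975) cross=53.224; C₋=(5.0022,-5.1974) cross=-53.224
  branch + wants cross > 0 → take C=(5.5964,5.4975) (cross=53.224)
ex = (C−B)/|BC| = (0.8354,0.5496); ey = (-0.5496,0.8354)
P = B + -2.85·ex + 1.78·ey = (-5.2818,0.4720)

-5.28 0.47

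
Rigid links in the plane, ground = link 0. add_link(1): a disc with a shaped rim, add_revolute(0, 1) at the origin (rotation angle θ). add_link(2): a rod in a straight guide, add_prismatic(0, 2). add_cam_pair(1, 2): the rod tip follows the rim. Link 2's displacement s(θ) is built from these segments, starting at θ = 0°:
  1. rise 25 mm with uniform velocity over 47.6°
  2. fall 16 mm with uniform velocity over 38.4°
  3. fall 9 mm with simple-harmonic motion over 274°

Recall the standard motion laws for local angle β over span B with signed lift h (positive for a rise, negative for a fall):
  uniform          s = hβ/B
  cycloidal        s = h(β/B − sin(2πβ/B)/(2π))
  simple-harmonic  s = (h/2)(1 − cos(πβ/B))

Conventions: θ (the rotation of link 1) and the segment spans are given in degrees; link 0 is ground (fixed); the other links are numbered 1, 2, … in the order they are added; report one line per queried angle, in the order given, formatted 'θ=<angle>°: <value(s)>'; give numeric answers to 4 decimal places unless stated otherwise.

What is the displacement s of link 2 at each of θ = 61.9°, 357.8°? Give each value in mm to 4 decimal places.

segment 1 (0° to 47.6°, uniform, h = 25) is passed completely: s = 0.0000 + (25) = 25.0000
θ = 61.9° falls in segment 2 (47.6° to 86°, uniform, h = -16): β = 61.9 − 47.6 = 14.3°, B = 38.4°; Δs = -16·14.3/38.4 = -5.9583; s = 25.0000 − 5.9583 = 19.0417
segment 2 (47.6° to 86°, uniform, h = -16) is passed completely: s = 25.0000 + (-16) = 9.0000
θ = 357.8° falls in segment 3 (86° to 360°, simple-harmonic, h = -9): β = 357.8 − 86 = 271.8°, B = 274°; Δs = -9/2·(1 − cos(π·0.9920)) = -8.9986; s = 9.0000 − 8.9986 = 0.0014

θ=61.9°: 19.0417
θ=357.8°: 0.0014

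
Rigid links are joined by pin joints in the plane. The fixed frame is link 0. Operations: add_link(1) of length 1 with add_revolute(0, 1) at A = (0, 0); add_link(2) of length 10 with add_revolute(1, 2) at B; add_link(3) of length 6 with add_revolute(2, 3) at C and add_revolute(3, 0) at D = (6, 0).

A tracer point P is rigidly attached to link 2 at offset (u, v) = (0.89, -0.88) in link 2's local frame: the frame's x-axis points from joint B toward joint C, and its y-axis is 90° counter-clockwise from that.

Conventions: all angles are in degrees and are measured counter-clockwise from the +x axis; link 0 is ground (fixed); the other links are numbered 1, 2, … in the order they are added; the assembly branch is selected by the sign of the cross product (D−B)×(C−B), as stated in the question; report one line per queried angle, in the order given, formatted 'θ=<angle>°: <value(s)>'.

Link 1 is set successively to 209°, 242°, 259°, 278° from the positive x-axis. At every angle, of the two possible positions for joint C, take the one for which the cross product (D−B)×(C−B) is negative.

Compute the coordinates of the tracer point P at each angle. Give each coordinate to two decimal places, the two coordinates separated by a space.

A=(0,0), D=(6.00,0)
θ=209°: B = A + 1.00·(cos209°, sin209°) = (-0.8746, -0.4848)
θ=209°: |BD| = 6.8917
θ=209°: circle(B,10.00) ∩ circle(D,6.00): a=8.0891, h=5.8793
θ=209°:   candidates: C₊=(6.7809,5.9490) cross=40.518; C₋=(7.6080,-5.7805) cross=-40.518
θ=209°:   branch - wants cross < 0 → take C=(7.6080,-5.7805) (cross=-40.518)
θ=209°: ex = (C−B)/|BC| = (0.8483,-0.5296); ey = (0.5296,0.8483)
θ=209°: P = B + 0.89·ex + -0.88·ey = (-0.5857,-1.7026)
θ=242°: B = A + 1.00·(cos242°, sin242°) = (-0.4695, -0.8829)
θ=242°: |BD| = 6.5294
θ=242°: circle(B,10.00) ∩ circle(D,6.00): a=8.1656, h=5.7726
θ=242°:   candidates: C₊=(6.8405,5.9408) cross=37.692; C₋=(8.4017,-5.4983) cross=-37.692
θ=242°:   branch - wants cross < 0 → take C=(8.4017,-5.4983) (cross=-37.692)
θ=242°: ex = (C−B)/|BC| = (0.8871,-0.4615); ey = (0.4615,0.8871)
θ=242°: P = B + 0.89·ex + -0.88·ey = (-0.0861,-2.0744)
θ=259°: B = A + 1.00·(cos259°, sin259°) = (-0.1908, -0.9816)
θ=259°: |BD| = 6.2682
θ=259°: circle(B,10.00) ∩ circle(D,6.00): a=8.2392, h=5.6670
θ=259°:   candidates: C₊=(7.0593,5.9058) cross=35.522; C₋=(8.8343,-5.2884) cross=-35.522
θ=259°:   branch - wants cross < 0 → take C=(8.8343,-5.2884) (cross=-35.522)
θ=259°: ex = (C−B)/|BC| = (0.9025,-0.4307); ey = (0.4307,0.9025)
θ=259°: P = B + 0.89·ex + -0.88·ey = (0.2334,-2.1591)
θ=278°: B = A + 1.00·(cos278°, sin278°) = (0.1392, -0.9903)
θ=278°: |BD| = 5.9439
θ=278°: circle(B,10.00) ∩ circle(D,6.00): a=8.3556, h=5.4940
θ=278°:   candidates: C₊=(7.4627,5.8190) cross=32.656; C₋=(9.2933,-5.0154) cross=-32.656
θ=278°:   branch - wants cross < 0 → take C=(9.2933,-5.0154) (cross=-32.656)
θ=278°: ex = (C−B)/|BC| = (0.9154,-0.4025); ey = (0.4025,0.9154)
θ=278°: P = B + 0.89·ex + -0.88·ey = (0.5997,-2.1541)

θ=209°: -0.59 -1.70
θ=242°: -0.09 -2.07
θ=259°: 0.23 -2.16
θ=278°: 0.60 -2.15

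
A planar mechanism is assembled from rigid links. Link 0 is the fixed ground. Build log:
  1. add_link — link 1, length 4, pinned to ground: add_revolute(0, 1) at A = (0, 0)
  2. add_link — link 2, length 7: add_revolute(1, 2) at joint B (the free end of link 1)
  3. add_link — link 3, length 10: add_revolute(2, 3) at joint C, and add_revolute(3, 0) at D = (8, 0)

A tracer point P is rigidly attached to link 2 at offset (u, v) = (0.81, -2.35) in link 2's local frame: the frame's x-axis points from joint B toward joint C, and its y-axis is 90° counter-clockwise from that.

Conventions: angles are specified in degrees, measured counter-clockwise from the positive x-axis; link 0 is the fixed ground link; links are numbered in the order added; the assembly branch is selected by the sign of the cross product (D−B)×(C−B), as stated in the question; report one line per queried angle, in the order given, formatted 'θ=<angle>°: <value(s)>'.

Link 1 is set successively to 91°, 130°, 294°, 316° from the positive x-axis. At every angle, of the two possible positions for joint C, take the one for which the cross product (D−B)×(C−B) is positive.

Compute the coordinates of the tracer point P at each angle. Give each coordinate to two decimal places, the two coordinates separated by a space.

A=(0,0), D=(8.00,0)
θ=91°: B = A + 4.00·(cos91°, sin91°) = (-0.0698, 3.9994)
θ=91°: |BD| = 9.0065
θ=91°: circle(B,7.00) ∩ circle(D,10.00): a=1.6720, h=6.7974
θ=91°:   candidates: C₊=(4.4467,9.3474) cross=61.221; C₋=(-1.5902,-2.8335) cross=-61.221
θ=91°:   branch + wants cross > 0 → take C=(4.4467,9.3474) (cross=61.221)
θ=91°: ex = (C−B)/|BC| = (0.6452,0.7640); ey = (-0.7640,0.6452)
θ=91°: P = B + 0.81·ex + -2.35·ey = (2.2482,3.1020)
θ=130°: B = A + 4.00·(cos130°, sin130°) = (-2.5712, 3.0642)
θ=130°: |BD| = 11.0063
θ=130°: circle(B,7.00) ∩ circle(D,10.00): a=3.1863, h=6.2328
θ=130°:   candidates: C₊=(2.2244,8.1635) cross=68.600; C₋=(-1.2461,-3.8093) cross=-68.600
θ=130°:   branch + wants cross > 0 → take C=(2.2244,8.1635) (cross=68.600)
θ=130°: ex = (C−B)/|BC| = (0.6851,0.7285); ey = (-0.7285,0.6851)
θ=130°: P = B + 0.81·ex + -2.35·ey = (-0.3043,2.0443)
θ=294°: B = A + 4.00·(cos294°, sin294°) = (1.6269, -3.6542)
θ=294°: |BD| = 7.3463
θ=294°: circle(B,7.00) ∩ circle(D,10.00): a=0.2021, h=6.9971
θ=294°:   candidates: C₊=(-1.6782,2.5164) cross=51.403; C₋=(5.2827,-9.6237) cross=-51.403
θ=294°:   branch + wants cross > 0 → take C=(-1.6782,2.5164) (cross=51.403)
θ=294°: ex = (C−B)/|BC| = (-0.4722,0.8815); ey = (-0.8815,-0.4722)
θ=294°: P = B + 0.81·ex + -2.35·ey = (3.3160,-1.8306)
θ=316°: B = A + 4.00·(cos316°, sin316°) = (2.8774, -2.7786)
θ=316°: |BD| = 5.8277
θ=316°: circle(B,7.00) ∩ circle(D,10.00): a=-1.4618, h=6.8457
θ=316°:   candidates: C₊=(-1.6716,2.5418) cross=39.895; C₋=(4.8564,-9.4930) cross=-39.895
θ=316°:   branch + wants cross > 0 → take C=(-1.6716,2.5418) (cross=39.895)
θ=316°: ex = (C−B)/|BC| = (-0.6498,0.7601); ey = (-0.7601,-0.6498)
θ=316°: P = B + 0.81·ex + -2.35·ey = (4.1371,-0.6358)

θ=91°: 2.25 3.10
θ=130°: -0.30 2.04
θ=294°: 3.32 -1.83
θ=316°: 4.14 -0.64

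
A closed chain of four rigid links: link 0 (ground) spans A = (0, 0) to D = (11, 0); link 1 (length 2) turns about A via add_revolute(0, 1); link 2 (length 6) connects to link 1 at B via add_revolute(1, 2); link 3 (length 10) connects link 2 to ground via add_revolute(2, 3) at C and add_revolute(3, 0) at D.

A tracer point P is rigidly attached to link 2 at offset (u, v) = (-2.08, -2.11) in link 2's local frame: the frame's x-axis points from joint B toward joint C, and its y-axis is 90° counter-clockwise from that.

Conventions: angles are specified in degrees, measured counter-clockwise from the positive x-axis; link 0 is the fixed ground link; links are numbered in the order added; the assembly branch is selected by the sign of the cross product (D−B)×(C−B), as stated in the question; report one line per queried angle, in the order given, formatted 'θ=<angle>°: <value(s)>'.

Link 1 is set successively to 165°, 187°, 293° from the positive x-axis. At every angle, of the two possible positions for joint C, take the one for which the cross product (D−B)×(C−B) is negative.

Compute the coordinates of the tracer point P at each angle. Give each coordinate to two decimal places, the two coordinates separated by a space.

A=(0,0), D=(11.00,0)
θ=165°: B = A + 2.00·(cos165°, sin165°) = (-1.9319, 0.5176)
θ=165°: |BD| = 12.9422
θ=165°: circle(B,6.00) ∩ circle(D,10.00): a=3.9986, h=4.4734
θ=165°:   candidates: C₊=(2.2424,4.8275) cross=57.896; C₋=(1.8846,-4.1121) cross=-57.896
θ=165°:   branch - wants cross < 0 → take C=(1.8846,-4.1121) (cross=-57.896)
θ=165°: ex = (C−B)/|BC| = (0.6361,-0.7716); ey = (0.7716,0.6361)
θ=165°: P = B + -2.08·ex + -2.11·ey = (-4.8830,0.7805)
θ=187°: B = A + 2.00·(cos187°, sin187°) = (-1.9851, -0.2437)
θ=187°: |BD| = 12.9874
θ=187°: circle(B,6.00) ∩ circle(D,10.00): a=4.0298, h=4.4453
θ=187°:   candidates: C₊=(1.9605,4.2764) cross=57.733; C₋=(2.1274,-4.6127) cross=-57.733
θ=187°:   branch - wants cross < 0 → take C=(2.1274,-4.6127) (cross=-57.733)
θ=187°: ex = (C−B)/|BC| = (0.6854,-0.7282); ey = (0.7282,0.6854)
θ=187°: P = B + -2.08·ex + -2.11·ey = (-4.9472,-0.1754)
θ=293°: B = A + 2.00·(cos293°, sin293°) = (0.7815, -1.8410)
θ=293°: |BD| = 10.3831
θ=293°: circle(B,6.00) ∩ circle(D,10.00): a=2.1096, h=5.6169
θ=293°:   candidates: C₊=(1.8617,4.0609) cross=58.321; C₋=(3.8535,-6.9949) cross=-58.321
θ=293°:   branch - wants cross < 0 → take C=(3.8535,-6.9949) (cross=-58.321)
θ=293°: ex = (C−B)/|BC| = (0.5120,-0.8590); ey = (0.8590,0.5120)
θ=293°: P = B + -2.08·ex + -2.11·ey = (-2.0960,-1.1347)

θ=165°: -4.88 0.78
θ=187°: -4.95 -0.18
θ=293°: -2.10 -1.13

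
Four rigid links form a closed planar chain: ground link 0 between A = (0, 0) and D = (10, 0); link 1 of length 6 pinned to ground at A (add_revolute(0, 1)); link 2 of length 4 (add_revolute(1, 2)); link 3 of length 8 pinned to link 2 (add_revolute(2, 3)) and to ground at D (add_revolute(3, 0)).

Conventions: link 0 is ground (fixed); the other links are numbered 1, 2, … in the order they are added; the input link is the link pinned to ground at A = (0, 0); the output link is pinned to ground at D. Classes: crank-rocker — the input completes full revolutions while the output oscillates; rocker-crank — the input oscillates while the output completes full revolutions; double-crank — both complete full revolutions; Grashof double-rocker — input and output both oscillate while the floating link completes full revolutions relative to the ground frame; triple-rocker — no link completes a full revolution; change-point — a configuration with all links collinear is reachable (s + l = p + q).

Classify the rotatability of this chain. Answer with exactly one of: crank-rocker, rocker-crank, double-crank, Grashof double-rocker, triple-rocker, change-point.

lengths: ground=10, input=6, coupler=4, output=8
sorted: s=4 (shortest), l=10 (longest), p+q=14
s + l = 14 vs p + q = 14
s + l = p + q → change-point (collinear configuration reachable)

change-point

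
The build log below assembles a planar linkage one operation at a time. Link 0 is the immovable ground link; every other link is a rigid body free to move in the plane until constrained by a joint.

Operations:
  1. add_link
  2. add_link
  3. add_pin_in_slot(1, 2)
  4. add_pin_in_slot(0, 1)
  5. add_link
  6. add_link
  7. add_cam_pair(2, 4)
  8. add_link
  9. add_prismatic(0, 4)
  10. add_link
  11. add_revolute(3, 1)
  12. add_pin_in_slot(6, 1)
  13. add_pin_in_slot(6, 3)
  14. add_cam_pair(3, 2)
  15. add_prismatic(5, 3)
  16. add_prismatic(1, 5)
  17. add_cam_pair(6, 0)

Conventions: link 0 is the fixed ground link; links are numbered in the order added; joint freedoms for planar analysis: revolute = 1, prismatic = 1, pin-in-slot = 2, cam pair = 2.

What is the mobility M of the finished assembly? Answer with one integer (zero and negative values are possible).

link 0 = ground. State L|J1|J2 = 1|0|0
+link1  2|0|0
+link2  3|0|0
PS(1,2) f=2→J2  3|0|1
PS(0,1) f=2→J2  3|0|2
+link3  4|0|2
+link4  5|0|2
C(2,4) f=2→J2  5|0|3
+link5  6|0|3
P(0,4) f=1→J1  6|1|3
+link6  7|1|3
R(3,1) f=1→J1  7|2|3
PS(6,1) f=2→J2  7|2|4
PS(6,3) f=2→J2  7|2|5
C(3,2) f=2→J2  7|2|6
P(5,3) f=1→J1  7|3|6
P(1,5) f=1→J1  7|4|6
C(6,0) f=2→J2  7|4|7
M = 3(7−1)−2·4−7 = 18−8−7 = 3

M = 3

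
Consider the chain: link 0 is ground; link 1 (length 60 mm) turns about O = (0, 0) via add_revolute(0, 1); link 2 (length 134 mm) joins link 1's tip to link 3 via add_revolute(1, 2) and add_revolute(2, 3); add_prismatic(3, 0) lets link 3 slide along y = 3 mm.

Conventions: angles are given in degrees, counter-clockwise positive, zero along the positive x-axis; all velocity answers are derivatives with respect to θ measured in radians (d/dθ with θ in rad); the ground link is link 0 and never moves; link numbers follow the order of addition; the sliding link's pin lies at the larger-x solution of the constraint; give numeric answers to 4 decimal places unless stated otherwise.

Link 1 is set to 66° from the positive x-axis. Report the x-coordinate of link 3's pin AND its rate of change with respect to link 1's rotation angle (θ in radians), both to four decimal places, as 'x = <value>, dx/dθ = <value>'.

geometry: r = 60 mm, L = 134 mm, e = 3 mm
crank pin P = (r cos θ, r sin θ) = (24.404199, 54.812727)
h = r sin θ − e = 54.812727 − 3 = 51.812727
x = r cos θ + √(L² − h²) = 24.404199 + 123.577673 = 147.981872
dx/dθ = −r sin θ − h·r cos θ/√(L² − h²) (θ in radians; h = 51.812727) = -65.044738

x = 147.9819, dx/dθ = -65.0447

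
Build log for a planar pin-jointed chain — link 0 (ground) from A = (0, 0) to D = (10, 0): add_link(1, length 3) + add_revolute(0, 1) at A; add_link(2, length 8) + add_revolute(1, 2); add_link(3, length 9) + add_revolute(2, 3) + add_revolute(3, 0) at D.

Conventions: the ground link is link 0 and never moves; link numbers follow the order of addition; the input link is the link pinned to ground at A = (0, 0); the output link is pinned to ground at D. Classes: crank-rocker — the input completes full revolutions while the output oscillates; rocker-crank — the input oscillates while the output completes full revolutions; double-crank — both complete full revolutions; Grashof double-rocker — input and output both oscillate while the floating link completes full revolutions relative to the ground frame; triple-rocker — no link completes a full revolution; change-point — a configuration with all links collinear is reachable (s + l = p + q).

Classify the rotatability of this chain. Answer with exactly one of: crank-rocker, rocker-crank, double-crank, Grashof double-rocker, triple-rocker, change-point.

lengths: ground=10, input=3, coupler=8, output=9
sorted: s=3 (shortest), l=10 (longest), p+q=17
s + l = 13 vs p + q = 17
s + l < p + q (Grashof) with shortest = input link → crank-rocker

crank-rocker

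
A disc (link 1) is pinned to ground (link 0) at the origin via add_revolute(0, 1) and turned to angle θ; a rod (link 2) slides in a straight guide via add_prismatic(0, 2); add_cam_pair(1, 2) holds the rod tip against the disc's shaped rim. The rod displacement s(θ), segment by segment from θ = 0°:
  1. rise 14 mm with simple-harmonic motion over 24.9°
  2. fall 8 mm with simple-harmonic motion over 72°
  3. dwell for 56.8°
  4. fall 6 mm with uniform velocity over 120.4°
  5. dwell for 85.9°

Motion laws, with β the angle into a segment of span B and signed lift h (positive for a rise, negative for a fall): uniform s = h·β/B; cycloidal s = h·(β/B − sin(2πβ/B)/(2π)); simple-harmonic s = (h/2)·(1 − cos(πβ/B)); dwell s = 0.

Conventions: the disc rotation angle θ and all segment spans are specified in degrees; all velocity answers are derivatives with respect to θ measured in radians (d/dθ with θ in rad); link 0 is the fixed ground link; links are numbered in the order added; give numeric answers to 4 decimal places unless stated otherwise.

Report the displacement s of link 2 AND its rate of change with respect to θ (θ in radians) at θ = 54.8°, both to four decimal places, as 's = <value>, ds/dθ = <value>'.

segment 1 (0° to 24.9°, simple-harmonic, h = 14) is passed completely: s = 0.0000 + (14) = 14.0000
θ = 54.8° falls in segment 2 (24.9° to 96.9°, simple-harmonic, h = -8): β = 54.8 − 24.9 = 29.9°, B = 72°; Δs = -8/2·(1 − cos(π·0.4153)) = -2.9479; s = 14.0000 − 2.9479 = 11.0521
velocity in seg [24.9°–96.9°] (simple-harmonic), θ in radians: β = 29.9° = 0.5219 rad, B = 72° = 1.2566 rad; ds/dθ = (πh/(2B)) sin(πβ/B) = (π·(-8)/(2·1.2566)) sin(π·0.4153) = -9.647873 mm/rad

s = 11.0521, ds/dθ = -9.6479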